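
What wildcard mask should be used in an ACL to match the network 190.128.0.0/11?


Subnet mask: 255.224.0.0
Wildcard = 255.255.255.255 - subnet mask
255 - 255 = 0
255 - 224 = 31
255 - 0 = 255
255 - 0 = 255
Wildcard: 0.31.255.255


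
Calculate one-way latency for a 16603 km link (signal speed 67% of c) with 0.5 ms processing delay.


Speed = 0.67 * 3e5 km/s = 201000 km/s
Propagation delay = 16603 / 201000 = 0.0826 s = 82.602 ms
Processing delay = 0.5 ms
Total one-way latency = 83.102 ms


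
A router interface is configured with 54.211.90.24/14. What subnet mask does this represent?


/14 means 14 network bits, 18 host bits
Binary: 11111111111111000000000000000000
Mask: 255.252.0.0


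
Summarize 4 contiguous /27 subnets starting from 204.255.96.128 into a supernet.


Original prefix: /27
Number of subnets: 4 = 2^2
New prefix = 27 - 2 = 25
Supernet: 204.255.96.128/25


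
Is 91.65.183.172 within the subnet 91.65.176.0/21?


Subnet network: 91.65.176.0
Test IP AND mask: 91.65.176.0
Yes, 91.65.183.172 is in 91.65.176.0/21


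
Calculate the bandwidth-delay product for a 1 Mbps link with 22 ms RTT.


BDP = bandwidth * RTT
= 1 Mbps * 22 ms
= 1 * 1e6 * 22 / 1000 bits
= 22000 bits
= 2750 bytes
= 2.6855 KB
BDP = 22000 bits (2750 bytes)


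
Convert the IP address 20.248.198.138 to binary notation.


20 = 00010100
248 = 11111000
198 = 11000110
138 = 10001010
Binary: 00010100.11111000.11000110.10001010


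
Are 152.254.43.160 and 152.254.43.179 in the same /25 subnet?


Mask: 255.255.255.128
152.254.43.160 AND mask = 152.254.43.128
152.254.43.179 AND mask = 152.254.43.128
Yes, same subnet (152.254.43.128)


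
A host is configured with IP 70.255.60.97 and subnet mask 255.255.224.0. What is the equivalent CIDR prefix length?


Binary: 11111111.11111111.11100000.00000000
Count leading 1s
Prefix: /19


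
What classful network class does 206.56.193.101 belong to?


First octet: 206
Binary: 11001110
110xxxxx -> Class C (192-223)
Class C, default mask 255.255.255.0 (/24)


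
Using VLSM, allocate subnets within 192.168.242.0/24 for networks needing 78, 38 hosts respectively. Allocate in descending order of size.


78 hosts -> /25 (126 usable): 192.168.242.0/25
38 hosts -> /26 (62 usable): 192.168.242.128/26
Allocation: 192.168.242.0/25 (78 hosts, 126 usable); 192.168.242.128/26 (38 hosts, 62 usable)


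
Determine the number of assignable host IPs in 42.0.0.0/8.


Host bits = 32 - 8 = 24
Total addresses = 2^24 = 16777216
Usable = total - 2 (network and broadcast)
Usable hosts: 16777214


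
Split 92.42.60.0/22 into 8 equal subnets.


New prefix = 22 + 3 = 25
Each subnet has 128 addresses
  92.42.60.0/25
  92.42.60.128/25
  92.42.61.0/25
  92.42.61.128/25
  92.42.62.0/25
  92.42.62.128/25
  92.42.63.0/25
  92.42.63.128/25
Subnets: 92.42.60.0/25, 92.42.60.128/25, 92.42.61.0/25, 92.42.61.128/25, 92.42.62.0/25, 92.42.62.128/25, 92.42.63.0/25, 92.42.63.128/25


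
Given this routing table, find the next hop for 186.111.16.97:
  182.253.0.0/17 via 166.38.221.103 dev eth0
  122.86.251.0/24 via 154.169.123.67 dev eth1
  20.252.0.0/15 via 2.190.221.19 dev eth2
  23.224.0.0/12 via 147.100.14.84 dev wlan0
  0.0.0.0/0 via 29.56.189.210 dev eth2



Longest prefix match for 186.111.16.97:
  /17 182.253.0.0: no
  /24 122.86.251.0: no
  /15 20.252.0.0: no
  /12 23.224.0.0: no
  /0 0.0.0.0: MATCH
Selected: next-hop 29.56.189.210 via eth2 (matched /0)


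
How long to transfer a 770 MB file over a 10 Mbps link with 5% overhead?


Effective throughput = 10 * (1 - 5/100) = 9.5 Mbps
File size in Mb = 770 * 8 = 6160 Mb
Time = 6160 / 9.5
Time = 648.4211 seconds


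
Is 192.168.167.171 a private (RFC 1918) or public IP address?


RFC 1918 private ranges:
  10.0.0.0/8 (10.0.0.0 - 10.255.255.255)
  172.16.0.0/12 (172.16.0.0 - 172.31.255.255)
  192.168.0.0/16 (192.168.0.0 - 192.168.255.255)
Private (in 192.168.0.0/16)


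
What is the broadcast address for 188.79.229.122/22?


Network: 188.79.228.0/22
Host bits = 10
Set all host bits to 1:
Broadcast: 188.79.231.255


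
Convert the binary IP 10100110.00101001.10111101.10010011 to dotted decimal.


10100110 = 166
00101001 = 41
10111101 = 189
10010011 = 147
IP: 166.41.189.147


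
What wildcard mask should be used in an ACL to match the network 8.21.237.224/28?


Subnet mask: 255.255.255.240
Wildcard = 255.255.255.255 - subnet mask
255 - 255 = 0
255 - 255 = 0
255 - 255 = 0
255 - 240 = 15
Wildcard: 0.0.0.15


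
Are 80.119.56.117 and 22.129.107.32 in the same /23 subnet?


Mask: 255.255.254.0
80.119.56.117 AND mask = 80.119.56.0
22.129.107.32 AND mask = 22.129.106.0
No, different subnets (80.119.56.0 vs 22.129.106.0)


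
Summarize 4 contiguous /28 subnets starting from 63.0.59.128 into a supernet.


Original prefix: /28
Number of subnets: 4 = 2^2
New prefix = 28 - 2 = 26
Supernet: 63.0.59.128/26


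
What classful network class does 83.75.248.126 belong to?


First octet: 83
Binary: 01010011
0xxxxxxx -> Class A (1-126)
Class A, default mask 255.0.0.0 (/8)


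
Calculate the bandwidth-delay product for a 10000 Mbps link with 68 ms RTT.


BDP = bandwidth * RTT
= 10000 Mbps * 68 ms
= 10000 * 1e6 * 68 / 1000 bits
= 680000000 bits
= 85000000 bytes
= 83007.8125 KB
BDP = 680000000 bits (85000000 bytes)


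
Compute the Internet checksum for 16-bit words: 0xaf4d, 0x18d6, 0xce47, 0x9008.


Sum all words (with carry folding):
+ 0xaf4d = 0xaf4d
+ 0x18d6 = 0xc823
+ 0xce47 = 0x966b
+ 0x9008 = 0x2674
One's complement: ~0x2674
Checksum = 0xd98b


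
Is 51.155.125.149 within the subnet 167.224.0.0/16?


Subnet network: 167.224.0.0
Test IP AND mask: 51.155.0.0
No, 51.155.125.149 is not in 167.224.0.0/16


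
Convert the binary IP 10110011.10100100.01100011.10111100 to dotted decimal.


10110011 = 179
10100100 = 164
01100011 = 99
10111100 = 188
IP: 179.164.99.188


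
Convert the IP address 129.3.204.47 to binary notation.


129 = 10000001
3 = 00000011
204 = 11001100
47 = 00101111
Binary: 10000001.00000011.11001100.00101111


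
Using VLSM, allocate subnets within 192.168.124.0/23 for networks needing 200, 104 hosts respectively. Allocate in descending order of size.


200 hosts -> /24 (254 usable): 192.168.124.0/24
104 hosts -> /25 (126 usable): 192.168.125.0/25
Allocation: 192.168.124.0/24 (200 hosts, 254 usable); 192.168.125.0/25 (104 hosts, 126 usable)


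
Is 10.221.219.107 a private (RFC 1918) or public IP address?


RFC 1918 private ranges:
  10.0.0.0/8 (10.0.0.0 - 10.255.255.255)
  172.16.0.0/12 (172.16.0.0 - 172.31.255.255)
  192.168.0.0/16 (192.168.0.0 - 192.168.255.255)
Private (in 10.0.0.0/8)


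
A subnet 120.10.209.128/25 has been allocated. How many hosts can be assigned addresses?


Host bits = 32 - 25 = 7
Total addresses = 2^7 = 128
Usable = total - 2 (network and broadcast)
Usable hosts: 126


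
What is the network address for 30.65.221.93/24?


IP:   00011110.01000001.11011101.01011101
Mask: 11111111.11111111.11111111.00000000
AND operation:
Net:  00011110.01000001.11011101.00000000
Network: 30.65.221.0/24


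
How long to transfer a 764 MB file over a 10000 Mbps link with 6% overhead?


Effective throughput = 10000 * (1 - 6/100) = 9400 Mbps
File size in Mb = 764 * 8 = 6112 Mb
Time = 6112 / 9400
Time = 0.6502 seconds


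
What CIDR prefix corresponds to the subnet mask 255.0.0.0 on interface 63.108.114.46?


Binary: 11111111.00000000.00000000.00000000
Count leading 1s
Prefix: /8


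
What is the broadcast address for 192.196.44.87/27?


Network: 192.196.44.64/27
Host bits = 5
Set all host bits to 1:
Broadcast: 192.196.44.95


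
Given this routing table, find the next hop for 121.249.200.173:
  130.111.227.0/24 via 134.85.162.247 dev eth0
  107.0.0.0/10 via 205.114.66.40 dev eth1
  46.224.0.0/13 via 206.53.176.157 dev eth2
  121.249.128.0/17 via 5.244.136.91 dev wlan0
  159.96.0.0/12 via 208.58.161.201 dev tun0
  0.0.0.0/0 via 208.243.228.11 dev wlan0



Longest prefix match for 121.249.200.173:
  /24 130.111.227.0: no
  /10 107.0.0.0: no
  /13 46.224.0.0: no
  /17 121.249.128.0: MATCH
  /12 159.96.0.0: no
  /0 0.0.0.0: MATCH
Selected: next-hop 5.244.136.91 via wlan0 (matched /17)


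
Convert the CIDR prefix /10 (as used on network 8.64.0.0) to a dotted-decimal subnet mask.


/10 means 10 network bits, 22 host bits
Binary: 11111111110000000000000000000000
Mask: 255.192.0.0


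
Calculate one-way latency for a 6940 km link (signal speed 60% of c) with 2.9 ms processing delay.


Speed = 0.6 * 3e5 km/s = 180000 km/s
Propagation delay = 6940 / 180000 = 0.0386 s = 38.5556 ms
Processing delay = 2.9 ms
Total one-way latency = 41.4556 ms


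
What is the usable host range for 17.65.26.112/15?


Network: 17.64.0.0
Broadcast: 17.65.255.255
First usable = network + 1
Last usable = broadcast - 1
Range: 17.64.0.1 to 17.65.255.254


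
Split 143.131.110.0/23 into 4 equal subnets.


New prefix = 23 + 2 = 25
Each subnet has 128 addresses
  143.131.110.0/25
  143.131.110.128/25
  143.131.111.0/25
  143.131.111.128/25
Subnets: 143.131.110.0/25, 143.131.110.128/25, 143.131.111.0/25, 143.131.111.128/25


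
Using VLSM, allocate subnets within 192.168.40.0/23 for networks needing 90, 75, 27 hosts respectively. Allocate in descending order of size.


90 hosts -> /25 (126 usable): 192.168.40.0/25
75 hosts -> /25 (126 usable): 192.168.40.128/25
27 hosts -> /27 (30 usable): 192.168.41.0/27
Allocation: 192.168.40.0/25 (90 hosts, 126 usable); 192.168.40.128/25 (75 hosts, 126 usable); 192.168.41.0/27 (27 hosts, 30 usable)


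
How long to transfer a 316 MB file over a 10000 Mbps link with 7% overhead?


Effective throughput = 10000 * (1 - 7/100) = 9300 Mbps
File size in Mb = 316 * 8 = 2528 Mb
Time = 2528 / 9300
Time = 0.2718 seconds


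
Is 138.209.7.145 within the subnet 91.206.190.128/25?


Subnet network: 91.206.190.128
Test IP AND mask: 138.209.7.128
No, 138.209.7.145 is not in 91.206.190.128/25


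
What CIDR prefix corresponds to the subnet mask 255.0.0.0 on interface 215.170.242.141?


Binary: 11111111.00000000.00000000.00000000
Count leading 1s
Prefix: /8


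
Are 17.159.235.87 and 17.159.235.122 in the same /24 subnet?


Mask: 255.255.255.0
17.159.235.87 AND mask = 17.159.235.0
17.159.235.122 AND mask = 17.159.235.0
Yes, same subnet (17.159.235.0)


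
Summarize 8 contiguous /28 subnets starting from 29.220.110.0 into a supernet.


Original prefix: /28
Number of subnets: 8 = 2^3
New prefix = 28 - 3 = 25
Supernet: 29.220.110.0/25


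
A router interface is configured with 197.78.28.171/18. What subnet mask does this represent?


/18 means 18 network bits, 14 host bits
Binary: 11111111111111111100000000000000
Mask: 255.255.192.0


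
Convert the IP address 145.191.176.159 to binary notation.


145 = 10010001
191 = 10111111
176 = 10110000
159 = 10011111
Binary: 10010001.10111111.10110000.10011111


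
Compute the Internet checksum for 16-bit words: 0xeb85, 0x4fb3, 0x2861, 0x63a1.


Sum all words (with carry folding):
+ 0xeb85 = 0xeb85
+ 0x4fb3 = 0x3b39
+ 0x2861 = 0x639a
+ 0x63a1 = 0xc73b
One's complement: ~0xc73b
Checksum = 0x38c4


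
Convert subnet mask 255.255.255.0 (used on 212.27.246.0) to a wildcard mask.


Subnet mask: 255.255.255.0
Wildcard = 255.255.255.255 - subnet mask
255 - 255 = 0
255 - 255 = 0
255 - 255 = 0
255 - 0 = 255
Wildcard: 0.0.0.255


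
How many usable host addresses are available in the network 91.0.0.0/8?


Host bits = 32 - 8 = 24
Total addresses = 2^24 = 16777216
Usable = total - 2 (network and broadcast)
Usable hosts: 16777214


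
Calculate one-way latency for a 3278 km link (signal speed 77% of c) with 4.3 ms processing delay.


Speed = 0.77 * 3e5 km/s = 231000 km/s
Propagation delay = 3278 / 231000 = 0.0142 s = 14.1905 ms
Processing delay = 4.3 ms
Total one-way latency = 18.4905 ms


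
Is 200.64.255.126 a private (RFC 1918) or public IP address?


RFC 1918 private ranges:
  10.0.0.0/8 (10.0.0.0 - 10.255.255.255)
  172.16.0.0/12 (172.16.0.0 - 172.31.255.255)
  192.168.0.0/16 (192.168.0.0 - 192.168.255.255)
Public (not in any RFC 1918 range)


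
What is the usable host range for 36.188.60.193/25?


Network: 36.188.60.128
Broadcast: 36.188.60.255
First usable = network + 1
Last usable = broadcast - 1
Range: 36.188.60.129 to 36.188.60.254


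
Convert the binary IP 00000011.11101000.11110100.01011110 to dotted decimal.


00000011 = 3
11101000 = 232
11110100 = 244
01011110 = 94
IP: 3.232.244.94


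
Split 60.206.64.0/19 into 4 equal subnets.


New prefix = 19 + 2 = 21
Each subnet has 2048 addresses
  60.206.64.0/21
  60.206.72.0/21
  60.206.80.0/21
  60.206.88.0/21
Subnets: 60.206.64.0/21, 60.206.72.0/21, 60.206.80.0/21, 60.206.88.0/21


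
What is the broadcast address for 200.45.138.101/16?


Network: 200.45.0.0/16
Host bits = 16
Set all host bits to 1:
Broadcast: 200.45.255.255


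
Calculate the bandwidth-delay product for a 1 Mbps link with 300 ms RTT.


BDP = bandwidth * RTT
= 1 Mbps * 300 ms
= 1 * 1e6 * 300 / 1000 bits
= 300000 bits
= 37500 bytes
= 36.6211 KB
BDP = 300000 bits (37500 bytes)


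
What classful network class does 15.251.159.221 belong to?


First octet: 15
Binary: 00001111
0xxxxxxx -> Class A (1-126)
Class A, default mask 255.0.0.0 (/8)


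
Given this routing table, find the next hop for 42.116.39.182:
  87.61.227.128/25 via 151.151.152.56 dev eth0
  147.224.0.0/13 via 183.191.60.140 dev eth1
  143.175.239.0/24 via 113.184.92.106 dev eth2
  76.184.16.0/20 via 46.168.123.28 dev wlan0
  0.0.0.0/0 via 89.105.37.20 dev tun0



Longest prefix match for 42.116.39.182:
  /25 87.61.227.128: no
  /13 147.224.0.0: no
  /24 143.175.239.0: no
  /20 76.184.16.0: no
  /0 0.0.0.0: MATCH
Selected: next-hop 89.105.37.20 via tun0 (matched /0)


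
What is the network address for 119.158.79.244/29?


IP:   01110111.10011110.01001111.11110100
Mask: 11111111.11111111.11111111.11111000
AND operation:
Net:  01110111.10011110.01001111.11110000
Network: 119.158.79.240/29


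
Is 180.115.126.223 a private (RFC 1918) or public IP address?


RFC 1918 private ranges:
  10.0.0.0/8 (10.0.0.0 - 10.255.255.255)
  172.16.0.0/12 (172.16.0.0 - 172.31.255.255)
  192.168.0.0/16 (192.168.0.0 - 192.168.255.255)
Public (not in any RFC 1918 range)


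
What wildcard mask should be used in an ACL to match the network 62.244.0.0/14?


Subnet mask: 255.252.0.0
Wildcard = 255.255.255.255 - subnet mask
255 - 255 = 0
255 - 252 = 3
255 - 0 = 255
255 - 0 = 255
Wildcard: 0.3.255.255


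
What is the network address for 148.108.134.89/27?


IP:   10010100.01101100.10000110.01011001
Mask: 11111111.11111111.11111111.11100000
AND operation:
Net:  10010100.01101100.10000110.01000000
Network: 148.108.134.64/27


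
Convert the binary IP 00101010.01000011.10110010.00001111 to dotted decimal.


00101010 = 42
01000011 = 67
10110010 = 178
00001111 = 15
IP: 42.67.178.15


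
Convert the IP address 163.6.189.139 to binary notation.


163 = 10100011
6 = 00000110
189 = 10111101
139 = 10001011
Binary: 10100011.00000110.10111101.10001011


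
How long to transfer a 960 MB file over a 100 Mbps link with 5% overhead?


Effective throughput = 100 * (1 - 5/100) = 95 Mbps
File size in Mb = 960 * 8 = 7680 Mb
Time = 7680 / 95
Time = 80.8421 seconds


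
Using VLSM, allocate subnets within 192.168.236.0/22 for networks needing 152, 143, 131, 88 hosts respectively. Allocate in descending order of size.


152 hosts -> /24 (254 usable): 192.168.236.0/24
143 hosts -> /24 (254 usable): 192.168.237.0/24
131 hosts -> /24 (254 usable): 192.168.238.0/24
88 hosts -> /25 (126 usable): 192.168.239.0/25
Allocation: 192.168.236.0/24 (152 hosts, 254 usable); 192.168.237.0/24 (143 hosts, 254 usable); 192.168.238.0/24 (131 hosts, 254 usable); 192.168.239.0/25 (88 hosts, 126 usable)


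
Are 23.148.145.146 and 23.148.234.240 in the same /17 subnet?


Mask: 255.255.128.0
23.148.145.146 AND mask = 23.148.128.0
23.148.234.240 AND mask = 23.148.128.0
Yes, same subnet (23.148.128.0)


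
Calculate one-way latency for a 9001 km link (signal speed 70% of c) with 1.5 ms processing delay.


Speed = 0.7 * 3e5 km/s = 210000 km/s
Propagation delay = 9001 / 210000 = 0.0429 s = 42.8619 ms
Processing delay = 1.5 ms
Total one-way latency = 44.3619 ms


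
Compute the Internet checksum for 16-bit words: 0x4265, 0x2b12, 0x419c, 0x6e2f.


Sum all words (with carry folding):
+ 0x4265 = 0x4265
+ 0x2b12 = 0x6d77
+ 0x419c = 0xaf13
+ 0x6e2f = 0x1d43
One's complement: ~0x1d43
Checksum = 0xe2bc


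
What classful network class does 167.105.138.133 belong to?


First octet: 167
Binary: 10100111
10xxxxxx -> Class B (128-191)
Class B, default mask 255.255.0.0 (/16)


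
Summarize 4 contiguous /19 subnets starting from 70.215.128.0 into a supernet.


Original prefix: /19
Number of subnets: 4 = 2^2
New prefix = 19 - 2 = 17
Supernet: 70.215.128.0/17


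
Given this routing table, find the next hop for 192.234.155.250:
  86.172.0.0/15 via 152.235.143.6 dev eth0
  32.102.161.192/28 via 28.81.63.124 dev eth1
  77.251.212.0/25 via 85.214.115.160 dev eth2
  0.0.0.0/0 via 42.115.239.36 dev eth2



Longest prefix match for 192.234.155.250:
  /15 86.172.0.0: no
  /28 32.102.161.192: no
  /25 77.251.212.0: no
  /0 0.0.0.0: MATCH
Selected: next-hop 42.115.239.36 via eth2 (matched /0)


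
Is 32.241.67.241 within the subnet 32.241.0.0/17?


Subnet network: 32.241.0.0
Test IP AND mask: 32.241.0.0
Yes, 32.241.67.241 is in 32.241.0.0/17


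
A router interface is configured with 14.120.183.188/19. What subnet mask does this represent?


/19 means 19 network bits, 13 host bits
Binary: 11111111111111111110000000000000
Mask: 255.255.224.0


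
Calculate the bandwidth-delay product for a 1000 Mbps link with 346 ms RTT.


BDP = bandwidth * RTT
= 1000 Mbps * 346 ms
= 1000 * 1e6 * 346 / 1000 bits
= 346000000 bits
= 43250000 bytes
= 42236.3281 KB
BDP = 346000000 bits (43250000 bytes)


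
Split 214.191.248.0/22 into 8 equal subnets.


New prefix = 22 + 3 = 25
Each subnet has 128 addresses
  214.191.248.0/25
  214.191.248.128/25
  214.191.249.0/25
  214.191.249.128/25
  214.191.250.0/25
  214.191.250.128/25
  214.191.251.0/25
  214.191.251.128/25
Subnets: 214.191.248.0/25, 214.191.248.128/25, 214.191.249.0/25, 214.191.249.128/25, 214.191.250.0/25, 214.191.250.128/25, 214.191.251.0/25, 214.191.251.128/25


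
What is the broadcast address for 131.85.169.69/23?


Network: 131.85.168.0/23
Host bits = 9
Set all host bits to 1:
Broadcast: 131.85.169.255


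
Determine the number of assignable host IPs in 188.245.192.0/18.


Host bits = 32 - 18 = 14
Total addresses = 2^14 = 16384
Usable = total - 2 (network and broadcast)
Usable hosts: 16382


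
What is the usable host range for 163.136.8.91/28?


Network: 163.136.8.80
Broadcast: 163.136.8.95
First usable = network + 1
Last usable = broadcast - 1
Range: 163.136.8.81 to 163.136.8.94


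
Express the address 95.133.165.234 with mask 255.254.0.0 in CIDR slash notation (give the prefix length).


Binary: 11111111.11111110.00000000.00000000
Count leading 1s
Prefix: /15


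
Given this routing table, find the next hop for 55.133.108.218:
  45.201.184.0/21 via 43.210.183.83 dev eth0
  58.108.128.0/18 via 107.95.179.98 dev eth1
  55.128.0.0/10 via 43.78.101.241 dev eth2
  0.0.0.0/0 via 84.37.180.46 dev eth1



Longest prefix match for 55.133.108.218:
  /21 45.201.184.0: no
  /18 58.108.128.0: no
  /10 55.128.0.0: MATCH
  /0 0.0.0.0: MATCH
Selected: next-hop 43.78.101.241 via eth2 (matched /10)


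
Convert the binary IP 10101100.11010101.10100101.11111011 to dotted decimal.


10101100 = 172
11010101 = 213
10100101 = 165
11111011 = 251
IP: 172.213.165.251


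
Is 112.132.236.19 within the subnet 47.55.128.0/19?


Subnet network: 47.55.128.0
Test IP AND mask: 112.132.224.0
No, 112.132.236.19 is not in 47.55.128.0/19


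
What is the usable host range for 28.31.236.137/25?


Network: 28.31.236.128
Broadcast: 28.31.236.255
First usable = network + 1
Last usable = broadcast - 1
Range: 28.31.236.129 to 28.31.236.254


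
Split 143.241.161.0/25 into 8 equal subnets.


New prefix = 25 + 3 = 28
Each subnet has 16 addresses
  143.241.161.0/28
  143.241.161.16/28
  143.241.161.32/28
  143.241.161.48/28
  143.241.161.64/28
  143.241.161.80/28
  143.241.161.96/28
  143.241.161.112/28
Subnets: 143.241.161.0/28, 143.241.161.16/28, 143.241.161.32/28, 143.241.161.48/28, 143.241.161.64/28, 143.241.161.80/28, 143.241.161.96/28, 143.241.161.112/28


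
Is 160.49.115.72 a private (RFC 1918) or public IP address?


RFC 1918 private ranges:
  10.0.0.0/8 (10.0.0.0 - 10.255.255.255)
  172.16.0.0/12 (172.16.0.0 - 172.31.255.255)
  192.168.0.0/16 (192.168.0.0 - 192.168.255.255)
Public (not in any RFC 1918 range)


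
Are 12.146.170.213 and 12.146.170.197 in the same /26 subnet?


Mask: 255.255.255.192
12.146.170.213 AND mask = 12.146.170.192
12.146.170.197 AND mask = 12.146.170.192
Yes, same subnet (12.146.170.192)


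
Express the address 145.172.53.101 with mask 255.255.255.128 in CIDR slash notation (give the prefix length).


Binary: 11111111.11111111.11111111.10000000
Count leading 1s
Prefix: /25


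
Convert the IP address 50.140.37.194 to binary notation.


50 = 00110010
140 = 10001100
37 = 00100101
194 = 11000010
Binary: 00110010.10001100.00100101.11000010


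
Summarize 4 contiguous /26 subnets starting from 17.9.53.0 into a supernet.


Original prefix: /26
Number of subnets: 4 = 2^2
New prefix = 26 - 2 = 24
Supernet: 17.9.53.0/24


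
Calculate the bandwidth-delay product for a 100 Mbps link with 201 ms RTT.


BDP = bandwidth * RTT
= 100 Mbps * 201 ms
= 100 * 1e6 * 201 / 1000 bits
= 20100000 bits
= 2512500 bytes
= 2453.6133 KB
BDP = 20100000 bits (2512500 bytes)


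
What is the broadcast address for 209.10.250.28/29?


Network: 209.10.250.24/29
Host bits = 3
Set all host bits to 1:
Broadcast: 209.10.250.31


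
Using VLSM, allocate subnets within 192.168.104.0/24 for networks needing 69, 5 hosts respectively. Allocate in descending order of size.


69 hosts -> /25 (126 usable): 192.168.104.0/25
5 hosts -> /29 (6 usable): 192.168.104.128/29
Allocation: 192.168.104.0/25 (69 hosts, 126 usable); 192.168.104.128/29 (5 hosts, 6 usable)


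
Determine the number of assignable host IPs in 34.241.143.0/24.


Host bits = 32 - 24 = 8
Total addresses = 2^8 = 256
Usable = total - 2 (network and broadcast)
Usable hosts: 254


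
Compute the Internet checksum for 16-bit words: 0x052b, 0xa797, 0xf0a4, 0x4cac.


Sum all words (with carry folding):
+ 0x052b = 0x052b
+ 0xa797 = 0xacc2
+ 0xf0a4 = 0x9d67
+ 0x4cac = 0xea13
One's complement: ~0xea13
Checksum = 0x15ec


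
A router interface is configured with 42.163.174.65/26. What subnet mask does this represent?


/26 means 26 network bits, 6 host bits
Binary: 11111111111111111111111111000000
Mask: 255.255.255.192


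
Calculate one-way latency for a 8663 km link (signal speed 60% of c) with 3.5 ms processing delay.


Speed = 0.6 * 3e5 km/s = 180000 km/s
Propagation delay = 8663 / 180000 = 0.0481 s = 48.1278 ms
Processing delay = 3.5 ms
Total one-way latency = 51.6278 ms


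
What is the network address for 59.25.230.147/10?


IP:   00111011.00011001.11100110.10010011
Mask: 11111111.11000000.00000000.00000000
AND operation:
Net:  00111011.00000000.00000000.00000000
Network: 59.0.0.0/10


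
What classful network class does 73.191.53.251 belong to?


First octet: 73
Binary: 01001001
0xxxxxxx -> Class A (1-126)
Class A, default mask 255.0.0.0 (/8)


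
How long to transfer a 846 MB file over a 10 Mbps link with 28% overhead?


Effective throughput = 10 * (1 - 28/100) = 7.2 Mbps
File size in Mb = 846 * 8 = 6768 Mb
Time = 6768 / 7.2
Time = 940.0 seconds


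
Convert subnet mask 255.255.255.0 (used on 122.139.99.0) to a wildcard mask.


Subnet mask: 255.255.255.0
Wildcard = 255.255.255.255 - subnet mask
255 - 255 = 0
255 - 255 = 0
255 - 255 = 0
255 - 0 = 255
Wildcard: 0.0.0.255


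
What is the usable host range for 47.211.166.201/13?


Network: 47.208.0.0
Broadcast: 47.215.255.255
First usable = network + 1
Last usable = broadcast - 1
Range: 47.208.0.1 to 47.215.255.254


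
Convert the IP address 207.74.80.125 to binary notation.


207 = 11001111
74 = 01001010
80 = 01010000
125 = 01111101
Binary: 11001111.01001010.01010000.01111101


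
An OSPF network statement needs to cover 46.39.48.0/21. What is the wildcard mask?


Subnet mask: 255.255.248.0
Wildcard = 255.255.255.255 - subnet mask
255 - 255 = 0
255 - 255 = 0
255 - 248 = 7
255 - 0 = 255
Wildcard: 0.0.7.255


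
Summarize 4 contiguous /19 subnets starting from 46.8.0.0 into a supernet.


Original prefix: /19
Number of subnets: 4 = 2^2
New prefix = 19 - 2 = 17
Supernet: 46.8.0.0/17


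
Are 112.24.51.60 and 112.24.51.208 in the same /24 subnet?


Mask: 255.255.255.0
112.24.51.60 AND mask = 112.24.51.0
112.24.51.208 AND mask = 112.24.51.0
Yes, same subnet (112.24.51.0)


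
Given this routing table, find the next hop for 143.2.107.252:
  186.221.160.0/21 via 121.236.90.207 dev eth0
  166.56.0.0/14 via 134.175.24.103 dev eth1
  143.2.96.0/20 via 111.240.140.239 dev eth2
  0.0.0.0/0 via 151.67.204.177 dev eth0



Longest prefix match for 143.2.107.252:
  /21 186.221.160.0: no
  /14 166.56.0.0: no
  /20 143.2.96.0: MATCH
  /0 0.0.0.0: MATCH
Selected: next-hop 111.240.140.239 via eth2 (matched /20)


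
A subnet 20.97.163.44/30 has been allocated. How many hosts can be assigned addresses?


Host bits = 32 - 30 = 2
Total addresses = 2^2 = 4
Usable = total - 2 (network and broadcast)
Usable hosts: 2


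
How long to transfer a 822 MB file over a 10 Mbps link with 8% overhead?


Effective throughput = 10 * (1 - 8/100) = 9.2 Mbps
File size in Mb = 822 * 8 = 6576 Mb
Time = 6576 / 9.2
Time = 714.7826 seconds


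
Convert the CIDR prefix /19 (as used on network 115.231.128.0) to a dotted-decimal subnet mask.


/19 means 19 network bits, 13 host bits
Binary: 11111111111111111110000000000000
Mask: 255.255.224.0


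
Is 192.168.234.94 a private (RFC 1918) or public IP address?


RFC 1918 private ranges:
  10.0.0.0/8 (10.0.0.0 - 10.255.255.255)
  172.16.0.0/12 (172.16.0.0 - 172.31.255.255)
  192.168.0.0/16 (192.168.0.0 - 192.168.255.255)
Private (in 192.168.0.0/16)


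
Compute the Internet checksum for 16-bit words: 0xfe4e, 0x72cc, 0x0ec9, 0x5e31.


Sum all words (with carry folding):
+ 0xfe4e = 0xfe4e
+ 0x72cc = 0x711b
+ 0x0ec9 = 0x7fe4
+ 0x5e31 = 0xde15
One's complement: ~0xde15
Checksum = 0x21ea


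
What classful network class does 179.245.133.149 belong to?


First octet: 179
Binary: 10110011
10xxxxxx -> Class B (128-191)
Class B, default mask 255.255.0.0 (/16)


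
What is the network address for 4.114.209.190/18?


IP:   00000100.01110010.11010001.10111110
Mask: 11111111.11111111.11000000.00000000
AND operation:
Net:  00000100.01110010.11000000.00000000
Network: 4.114.192.0/18


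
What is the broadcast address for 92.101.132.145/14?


Network: 92.100.0.0/14
Host bits = 18
Set all host bits to 1:
Broadcast: 92.103.255.255


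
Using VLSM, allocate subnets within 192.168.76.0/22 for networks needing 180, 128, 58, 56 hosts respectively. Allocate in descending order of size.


180 hosts -> /24 (254 usable): 192.168.76.0/24
128 hosts -> /24 (254 usable): 192.168.77.0/24
58 hosts -> /26 (62 usable): 192.168.78.0/26
56 hosts -> /26 (62 usable): 192.168.78.64/26
Allocation: 192.168.76.0/24 (180 hosts, 254 usable); 192.168.77.0/24 (128 hosts, 254 usable); 192.168.78.0/26 (58 hosts, 62 usable); 192.168.78.64/26 (56 hosts, 62 usable)


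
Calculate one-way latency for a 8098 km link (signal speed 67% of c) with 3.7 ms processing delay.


Speed = 0.67 * 3e5 km/s = 201000 km/s
Propagation delay = 8098 / 201000 = 0.0403 s = 40.2886 ms
Processing delay = 3.7 ms
Total one-way latency = 43.9886 ms


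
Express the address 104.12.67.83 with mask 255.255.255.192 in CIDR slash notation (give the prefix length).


Binary: 11111111.11111111.11111111.11000000
Count leading 1s
Prefix: /26


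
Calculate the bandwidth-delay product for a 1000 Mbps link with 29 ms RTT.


BDP = bandwidth * RTT
= 1000 Mbps * 29 ms
= 1000 * 1e6 * 29 / 1000 bits
= 29000000 bits
= 3625000 bytes
= 3540.0391 KB
BDP = 29000000 bits (3625000 bytes)


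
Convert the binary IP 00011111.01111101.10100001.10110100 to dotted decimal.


00011111 = 31
01111101 = 125
10100001 = 161
10110100 = 180
IP: 31.125.161.180


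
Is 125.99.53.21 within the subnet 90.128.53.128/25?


Subnet network: 90.128.53.128
Test IP AND mask: 125.99.53.0
No, 125.99.53.21 is not in 90.128.53.128/25


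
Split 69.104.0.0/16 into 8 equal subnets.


New prefix = 16 + 3 = 19
Each subnet has 8192 addresses
  69.104.0.0/19
  69.104.32.0/19
  69.104.64.0/19
  69.104.96.0/19
  69.104.128.0/19
  69.104.160.0/19
  69.104.192.0/19
  69.104.224.0/19
Subnets: 69.104.0.0/19, 69.104.32.0/19, 69.104.64.0/19, 69.104.96.0/19, 69.104.128.0/19, 69.104.160.0/19, 69.104.192.0/19, 69.104.224.0/19


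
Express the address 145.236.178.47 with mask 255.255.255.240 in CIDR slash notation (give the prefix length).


Binary: 11111111.11111111.11111111.11110000
Count leading 1s
Prefix: /28


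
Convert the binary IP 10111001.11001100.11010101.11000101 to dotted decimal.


10111001 = 185
11001100 = 204
11010101 = 213
11000101 = 197
IP: 185.204.213.197


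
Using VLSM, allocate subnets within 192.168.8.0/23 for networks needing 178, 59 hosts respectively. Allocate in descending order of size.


178 hosts -> /24 (254 usable): 192.168.8.0/24
59 hosts -> /26 (62 usable): 192.168.9.0/26
Allocation: 192.168.8.0/24 (178 hosts, 254 usable); 192.168.9.0/26 (59 hosts, 62 usable)


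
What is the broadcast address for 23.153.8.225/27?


Network: 23.153.8.224/27
Host bits = 5
Set all host bits to 1:
Broadcast: 23.153.8.255


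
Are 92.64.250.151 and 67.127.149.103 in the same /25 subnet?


Mask: 255.255.255.128
92.64.250.151 AND mask = 92.64.250.128
67.127.149.103 AND mask = 67.127.149.0
No, different subnets (92.64.250.128 vs 67.127.149.0)


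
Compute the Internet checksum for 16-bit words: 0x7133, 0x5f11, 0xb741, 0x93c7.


Sum all words (with carry folding):
+ 0x7133 = 0x7133
+ 0x5f11 = 0xd044
+ 0xb741 = 0x8786
+ 0x93c7 = 0x1b4e
One's complement: ~0x1b4e
Checksum = 0xe4b1


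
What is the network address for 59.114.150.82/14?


IP:   00111011.01110010.10010110.01010010
Mask: 11111111.11111100.00000000.00000000
AND operation:
Net:  00111011.01110000.00000000.00000000
Network: 59.112.0.0/14


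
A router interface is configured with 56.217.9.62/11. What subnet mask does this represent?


/11 means 11 network bits, 21 host bits
Binary: 11111111111000000000000000000000
Mask: 255.224.0.0


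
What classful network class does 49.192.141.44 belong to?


First octet: 49
Binary: 00110001
0xxxxxxx -> Class A (1-126)
Class A, default mask 255.0.0.0 (/8)


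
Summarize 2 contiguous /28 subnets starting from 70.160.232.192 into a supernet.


Original prefix: /28
Number of subnets: 2 = 2^1
New prefix = 28 - 1 = 27
Supernet: 70.160.232.192/27


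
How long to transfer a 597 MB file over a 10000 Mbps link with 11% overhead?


Effective throughput = 10000 * (1 - 11/100) = 8900 Mbps
File size in Mb = 597 * 8 = 4776 Mb
Time = 4776 / 8900
Time = 0.5366 seconds


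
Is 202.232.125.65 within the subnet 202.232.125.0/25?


Subnet network: 202.232.125.0
Test IP AND mask: 202.232.125.0
Yes, 202.232.125.65 is in 202.232.125.0/25


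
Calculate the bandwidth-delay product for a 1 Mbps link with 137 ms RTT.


BDP = bandwidth * RTT
= 1 Mbps * 137 ms
= 1 * 1e6 * 137 / 1000 bits
= 137000 bits
= 17125 bytes
= 16.7236 KB
BDP = 137000 bits (17125 bytes)


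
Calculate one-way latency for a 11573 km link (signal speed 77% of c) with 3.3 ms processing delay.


Speed = 0.77 * 3e5 km/s = 231000 km/s
Propagation delay = 11573 / 231000 = 0.0501 s = 50.0996 ms
Processing delay = 3.3 ms
Total one-way latency = 53.3996 ms


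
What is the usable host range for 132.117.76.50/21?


Network: 132.117.72.0
Broadcast: 132.117.79.255
First usable = network + 1
Last usable = broadcast - 1
Range: 132.117.72.1 to 132.117.79.254


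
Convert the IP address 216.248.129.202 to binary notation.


216 = 11011000
248 = 11111000
129 = 10000001
202 = 11001010
Binary: 11011000.11111000.10000001.11001010


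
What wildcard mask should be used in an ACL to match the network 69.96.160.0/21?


Subnet mask: 255.255.248.0
Wildcard = 255.255.255.255 - subnet mask
255 - 255 = 0
255 - 255 = 0
255 - 248 = 7
255 - 0 = 255
Wildcard: 0.0.7.255


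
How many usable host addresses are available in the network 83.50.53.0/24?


Host bits = 32 - 24 = 8
Total addresses = 2^8 = 256
Usable = total - 2 (network and broadcast)
Usable hosts: 254


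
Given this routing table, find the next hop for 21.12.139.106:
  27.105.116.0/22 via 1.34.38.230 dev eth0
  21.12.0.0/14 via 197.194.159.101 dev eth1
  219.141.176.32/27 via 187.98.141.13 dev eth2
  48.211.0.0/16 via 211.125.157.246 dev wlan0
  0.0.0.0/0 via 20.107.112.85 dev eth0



Longest prefix match for 21.12.139.106:
  /22 27.105.116.0: no
  /14 21.12.0.0: MATCH
  /27 219.141.176.32: no
  /16 48.211.0.0: no
  /0 0.0.0.0: MATCH
Selected: next-hop 197.194.159.101 via eth1 (matched /14)


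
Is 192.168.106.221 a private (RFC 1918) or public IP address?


RFC 1918 private ranges:
  10.0.0.0/8 (10.0.0.0 - 10.255.255.255)
  172.16.0.0/12 (172.16.0.0 - 172.31.255.255)
  192.168.0.0/16 (192.168.0.0 - 192.168.255.255)
Private (in 192.168.0.0/16)


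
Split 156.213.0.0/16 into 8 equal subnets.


New prefix = 16 + 3 = 19
Each subnet has 8192 addresses
  156.213.0.0/19
  156.213.32.0/19
  156.213.64.0/19
  156.213.96.0/19
  156.213.128.0/19
  156.213.160.0/19
  156.213.192.0/19
  156.213.224.0/19
Subnets: 156.213.0.0/19, 156.213.32.0/19, 156.213.64.0/19, 156.213.96.0/19, 156.213.128.0/19, 156.213.160.0/19, 156.213.192.0/19, 156.213.224.0/19


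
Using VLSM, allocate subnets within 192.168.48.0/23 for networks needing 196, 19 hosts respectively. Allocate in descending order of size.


196 hosts -> /24 (254 usable): 192.168.48.0/24
19 hosts -> /27 (30 usable): 192.168.49.0/27
Allocation: 192.168.48.0/24 (196 hosts, 254 usable); 192.168.49.0/27 (19 hosts, 30 usable)


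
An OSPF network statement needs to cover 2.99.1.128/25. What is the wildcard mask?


Subnet mask: 255.255.255.128
Wildcard = 255.255.255.255 - subnet mask
255 - 255 = 0
255 - 255 = 0
255 - 255 = 0
255 - 128 = 127
Wildcard: 0.0.0.127


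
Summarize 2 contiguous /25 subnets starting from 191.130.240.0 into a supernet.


Original prefix: /25
Number of subnets: 2 = 2^1
New prefix = 25 - 1 = 24
Supernet: 191.130.240.0/24


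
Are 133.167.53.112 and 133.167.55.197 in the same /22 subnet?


Mask: 255.255.252.0
133.167.53.112 AND mask = 133.167.52.0
133.167.55.197 AND mask = 133.167.52.0
Yes, same subnet (133.167.52.0)


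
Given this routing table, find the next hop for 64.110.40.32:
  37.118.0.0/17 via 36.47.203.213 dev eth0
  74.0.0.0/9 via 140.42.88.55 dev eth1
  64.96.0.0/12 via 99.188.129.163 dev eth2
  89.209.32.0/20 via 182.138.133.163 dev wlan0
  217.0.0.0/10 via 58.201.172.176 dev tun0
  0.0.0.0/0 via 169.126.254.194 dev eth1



Longest prefix match for 64.110.40.32:
  /17 37.118.0.0: no
  /9 74.0.0.0: no
  /12 64.96.0.0: MATCH
  /20 89.209.32.0: no
  /10 217.0.0.0: no
  /0 0.0.0.0: MATCH
Selected: next-hop 99.188.129.163 via eth2 (matched /12)


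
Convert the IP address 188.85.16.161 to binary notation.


188 = 10111100
85 = 01010101
16 = 00010000
161 = 10100001
Binary: 10111100.01010101.00010000.10100001


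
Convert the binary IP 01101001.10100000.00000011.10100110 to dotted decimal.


01101001 = 105
10100000 = 160
00000011 = 3
10100110 = 166
IP: 105.160.3.166


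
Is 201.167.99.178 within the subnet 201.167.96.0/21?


Subnet network: 201.167.96.0
Test IP AND mask: 201.167.96.0
Yes, 201.167.99.178 is in 201.167.96.0/21


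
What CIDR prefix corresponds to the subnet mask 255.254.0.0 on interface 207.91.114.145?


Binary: 11111111.11111110.00000000.00000000
Count leading 1s
Prefix: /15


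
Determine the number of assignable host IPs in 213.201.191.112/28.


Host bits = 32 - 28 = 4
Total addresses = 2^4 = 16
Usable = total - 2 (network and broadcast)
Usable hosts: 14


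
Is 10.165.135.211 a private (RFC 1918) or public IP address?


RFC 1918 private ranges:
  10.0.0.0/8 (10.0.0.0 - 10.255.255.255)
  172.16.0.0/12 (172.16.0.0 - 172.31.255.255)
  192.168.0.0/16 (192.168.0.0 - 192.168.255.255)
Private (in 10.0.0.0/8)


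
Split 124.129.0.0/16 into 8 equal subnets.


New prefix = 16 + 3 = 19
Each subnet has 8192 addresses
  124.129.0.0/19
  124.129.32.0/19
  124.129.64.0/19
  124.129.96.0/19
  124.129.128.0/19
  124.129.160.0/19
  124.129.192.0/19
  124.129.224.0/19
Subnets: 124.129.0.0/19, 124.129.32.0/19, 124.129.64.0/19, 124.129.96.0/19, 124.129.128.0/19, 124.129.160.0/19, 124.129.192.0/19, 124.129.224.0/19


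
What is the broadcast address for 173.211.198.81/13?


Network: 173.208.0.0/13
Host bits = 19
Set all host bits to 1:
Broadcast: 173.215.255.255


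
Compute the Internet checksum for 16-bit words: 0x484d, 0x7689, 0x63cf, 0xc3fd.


Sum all words (with carry folding):
+ 0x484d = 0x484d
+ 0x7689 = 0xbed6
+ 0x63cf = 0x22a6
+ 0xc3fd = 0xe6a3
One's complement: ~0xe6a3
Checksum = 0x195c


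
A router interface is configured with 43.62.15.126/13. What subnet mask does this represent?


/13 means 13 network bits, 19 host bits
Binary: 11111111111110000000000000000000
Mask: 255.248.0.0


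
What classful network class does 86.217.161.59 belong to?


First octet: 86
Binary: 01010110
0xxxxxxx -> Class A (1-126)
Class A, default mask 255.0.0.0 (/8)


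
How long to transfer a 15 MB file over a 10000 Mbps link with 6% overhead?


Effective throughput = 10000 * (1 - 6/100) = 9400 Mbps
File size in Mb = 15 * 8 = 120 Mb
Time = 120 / 9400
Time = 0.0128 seconds


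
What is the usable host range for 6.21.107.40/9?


Network: 6.0.0.0
Broadcast: 6.127.255.255
First usable = network + 1
Last usable = broadcast - 1
Range: 6.0.0.1 to 6.127.255.254


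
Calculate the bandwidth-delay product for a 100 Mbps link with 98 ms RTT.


BDP = bandwidth * RTT
= 100 Mbps * 98 ms
= 100 * 1e6 * 98 / 1000 bits
= 9800000 bits
= 1225000 bytes
= 1196.2891 KB
BDP = 9800000 bits (1225000 bytes)


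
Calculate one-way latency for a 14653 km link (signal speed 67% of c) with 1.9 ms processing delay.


Speed = 0.67 * 3e5 km/s = 201000 km/s
Propagation delay = 14653 / 201000 = 0.0729 s = 72.9005 ms
Processing delay = 1.9 ms
Total one-way latency = 74.8005 ms


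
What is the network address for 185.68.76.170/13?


IP:   10111001.01000100.01001100.10101010
Mask: 11111111.11111000.00000000.00000000
AND operation:
Net:  10111001.01000000.00000000.00000000
Network: 185.64.0.0/13


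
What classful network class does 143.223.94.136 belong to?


First octet: 143
Binary: 10001111
10xxxxxx -> Class B (128-191)
Class B, default mask 255.255.0.0 (/16)


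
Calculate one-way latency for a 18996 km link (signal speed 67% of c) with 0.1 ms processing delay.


Speed = 0.67 * 3e5 km/s = 201000 km/s
Propagation delay = 18996 / 201000 = 0.0945 s = 94.5075 ms
Processing delay = 0.1 ms
Total one-way latency = 94.6075 ms


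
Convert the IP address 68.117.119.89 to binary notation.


68 = 01000100
117 = 01110101
119 = 01110111
89 = 01011001
Binary: 01000100.01110101.01110111.01011001
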